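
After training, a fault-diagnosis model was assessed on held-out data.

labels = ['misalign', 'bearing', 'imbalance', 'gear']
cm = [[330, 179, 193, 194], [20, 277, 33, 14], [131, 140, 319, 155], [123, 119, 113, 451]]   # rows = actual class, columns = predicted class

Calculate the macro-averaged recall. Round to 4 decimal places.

Per-class recall (TP/(TP+FN)):
  misalign: TP=330, FN=179+193+194=566 → 330/896 = 0.36830
  bearing: TP=277, FN=20+33+14=67 → 277/344 = 0.80523
  imbalance: TP=319, FN=131+140+155=426 → 319/745 = 0.42819
  gear: TP=451, FN=123+119+113=355 → 451/806 = 0.55955
Macro-recall = mean = (0.36830 + 0.80523 + 0.42819 + 0.55955) / 4 = 0.5403

0.5403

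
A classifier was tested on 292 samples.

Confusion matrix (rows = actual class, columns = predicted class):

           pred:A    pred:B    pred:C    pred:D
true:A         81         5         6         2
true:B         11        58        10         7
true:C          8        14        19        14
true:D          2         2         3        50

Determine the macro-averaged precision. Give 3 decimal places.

Per-class precision (TP/(TP+FP)):
  A: TP=81, FP=11+8+2=21 → 81/102 = 0.7941
  B: TP=58, FP=5+14+2=21 → 58/79 = 0.7342
  C: TP=19, FP=6+10+3=19 → 19/38 = 0.5000
  D: TP=50, FP=2+7+14=23 → 50/73 = 0.6849
Macro-precision = mean = (0.7941 + 0.7342 + 0.5000 + 0.6849) / 4 = 0.678

0.678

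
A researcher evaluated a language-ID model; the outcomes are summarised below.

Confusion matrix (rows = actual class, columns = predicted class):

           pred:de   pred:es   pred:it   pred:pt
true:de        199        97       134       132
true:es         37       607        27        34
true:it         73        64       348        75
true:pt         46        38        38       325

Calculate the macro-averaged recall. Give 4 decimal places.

0.6409

Per-class recall (TP/(TP+FN)):
  de: TP=199, FN=97+134+132=363 → 199/562 = 0.35409
  es: TP=607, FN=37+27+34=98 → 607/705 = 0.86099
  it: TP=348, FN=73+64+75=212 → 348/560 = 0.62143
  pt: TP=325, FN=46+38+38=122 → 325/447 = 0.72707
Macro-recall = mean = (0.35409 + 0.86099 + 0.62143 + 0.72707) / 4 = 0.6409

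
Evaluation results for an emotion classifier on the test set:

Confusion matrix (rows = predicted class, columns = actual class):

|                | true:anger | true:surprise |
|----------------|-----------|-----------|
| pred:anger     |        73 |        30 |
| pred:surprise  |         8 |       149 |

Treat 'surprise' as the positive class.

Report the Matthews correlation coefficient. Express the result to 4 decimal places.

MCC = (TP·TN − FP·FN) / √((TP+FP)(TP+FN)(TN+FP)(TN+FN))
Numerator = 149·73 − 8·30 = 10637
Denominator = √(157·179·81·103) = √234463329 = 15312.1954
MCC = 10637 / 15312.1954 = 0.6947

0.6947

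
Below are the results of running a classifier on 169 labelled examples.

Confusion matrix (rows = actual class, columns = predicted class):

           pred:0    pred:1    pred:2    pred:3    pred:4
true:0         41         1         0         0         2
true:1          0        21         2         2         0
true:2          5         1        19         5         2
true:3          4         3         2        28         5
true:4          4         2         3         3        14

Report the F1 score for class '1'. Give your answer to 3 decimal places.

0.792

One-vs-rest for '1': TP = diagonal; FP = other classes predicted '1'; FN = '1' predicted as other.
F1 score = 2·TP/(2·TP+FP+FN).
1: TP=21, FP=1+1+3+2=7, FN=0+2+2+0=4 → 42/53 = 0.7925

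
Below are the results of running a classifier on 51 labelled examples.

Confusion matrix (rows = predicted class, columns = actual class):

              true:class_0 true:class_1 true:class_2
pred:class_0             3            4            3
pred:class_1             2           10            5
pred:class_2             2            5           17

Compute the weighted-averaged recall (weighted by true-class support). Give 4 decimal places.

0.5882

Per-class recall (TP/(TP+FN)):
  class_0: TP=3, FN=2+2=4 → 3/7 = 0.42857
  class_1: TP=10, FN=4+5=9 → 10/19 = 0.52632
  class_2: TP=17, FN=3+5=8 → 17/25 = 0.68000
Weighted-recall = Σ (supportᵢ/N)·recallᵢ with N=51: (7/51)·0.42857 + (19/51)·0.52632 + (25/51)·0.68000 = 0.5882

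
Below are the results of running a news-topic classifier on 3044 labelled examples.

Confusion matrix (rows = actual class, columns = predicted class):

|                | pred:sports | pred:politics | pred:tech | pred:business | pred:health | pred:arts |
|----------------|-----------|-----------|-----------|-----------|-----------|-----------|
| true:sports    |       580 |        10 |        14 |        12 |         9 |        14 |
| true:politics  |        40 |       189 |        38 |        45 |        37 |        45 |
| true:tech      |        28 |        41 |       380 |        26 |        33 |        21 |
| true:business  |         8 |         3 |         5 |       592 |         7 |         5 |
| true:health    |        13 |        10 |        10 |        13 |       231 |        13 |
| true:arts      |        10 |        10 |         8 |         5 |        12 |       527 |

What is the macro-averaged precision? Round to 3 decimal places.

0.801

Per-class precision (TP/(TP+FP)):
  sports: TP=580, FP=40+28+8+13+10=99 → 580/679 = 0.8542
  politics: TP=189, FP=10+41+3+10+10=74 → 189/263 = 0.7186
  tech: TP=380, FP=14+38+5+10+8=75 → 380/455 = 0.8352
  business: TP=592, FP=12+45+26+13+5=101 → 592/693 = 0.8543
  health: TP=231, FP=9+37+33+7+12=98 → 231/329 = 0.7021
  arts: TP=527, FP=14+45+21+5+13=98 → 527/625 = 0.8432
Macro-precision = mean = (0.8542 + 0.7186 + 0.8352 + 0.8543 + 0.7021 + 0.8432) / 6 = 0.801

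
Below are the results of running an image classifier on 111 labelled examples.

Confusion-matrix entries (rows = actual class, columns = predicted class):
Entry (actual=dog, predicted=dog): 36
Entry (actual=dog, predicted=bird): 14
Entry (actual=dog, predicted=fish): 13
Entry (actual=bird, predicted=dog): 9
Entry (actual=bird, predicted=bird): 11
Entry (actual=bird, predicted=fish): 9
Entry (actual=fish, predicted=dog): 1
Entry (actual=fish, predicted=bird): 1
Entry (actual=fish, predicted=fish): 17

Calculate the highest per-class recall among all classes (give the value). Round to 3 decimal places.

Per-class recall (TP/(TP+FN)):
  dog: TP=36, FN=14+13=27 → 36/63 = 0.5714
  bird: TP=11, FN=9+9=18 → 11/29 = 0.3793
  fish: TP=17, FN=1+1=2 → 17/19 = 0.8947
Highest is class 'fish' with recall = 0.895.

0.895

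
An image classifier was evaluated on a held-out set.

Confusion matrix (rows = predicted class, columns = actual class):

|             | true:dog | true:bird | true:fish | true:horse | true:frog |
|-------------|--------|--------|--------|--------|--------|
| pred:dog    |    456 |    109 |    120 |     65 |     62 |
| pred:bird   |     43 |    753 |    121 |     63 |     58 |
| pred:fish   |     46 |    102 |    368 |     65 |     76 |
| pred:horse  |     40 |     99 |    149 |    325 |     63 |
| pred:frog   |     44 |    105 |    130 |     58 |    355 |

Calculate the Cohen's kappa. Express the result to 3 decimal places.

Observed agreement pₒ = trace/N = 2257/3875 = 0.5825
Expected agreement pₑ = Σ (rowᵢ·colᵢ)/N² = (629·812 + 1168·1038 + 888·657 + 576·676 + 614·692)/3875² = 0.2078
κ = (pₒ − pₑ)/(1 − pₑ) = (0.5825 − 0.2078)/(1 − 0.2078) = 0.473

0.473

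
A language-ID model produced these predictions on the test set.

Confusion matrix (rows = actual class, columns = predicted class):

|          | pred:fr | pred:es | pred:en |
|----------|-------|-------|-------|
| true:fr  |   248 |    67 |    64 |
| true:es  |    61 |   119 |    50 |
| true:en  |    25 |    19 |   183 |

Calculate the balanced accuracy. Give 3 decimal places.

0.659

Balanced accuracy = mean of per-class recall.
  fr: recall = 248/379 = 0.6544
  es: recall = 119/230 = 0.5174
  en: recall = 183/227 = 0.8062
Mean = (0.6544 + 0.5174 + 0.8062) / 3 = 0.659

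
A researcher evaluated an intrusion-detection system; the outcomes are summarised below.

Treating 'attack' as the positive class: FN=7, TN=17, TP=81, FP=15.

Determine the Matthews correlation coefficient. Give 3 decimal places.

0.499

MCC = (TP·TN − FP·FN) / √((TP+FP)(TP+FN)(TN+FP)(TN+FN))
Numerator = 81·17 − 15·7 = 1272
Denominator = √(96·88·32·24) = √6488064 = 2547.1678
MCC = 1272 / 2547.1678 = 0.499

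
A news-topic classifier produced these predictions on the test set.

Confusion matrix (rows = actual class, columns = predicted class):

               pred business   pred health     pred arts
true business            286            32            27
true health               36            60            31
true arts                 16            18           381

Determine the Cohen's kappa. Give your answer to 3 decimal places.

Observed agreement pₒ = trace/N = 727/887 = 0.8196
Expected agreement pₑ = Σ (rowᵢ·colᵢ)/N² = (345·338 + 127·110 + 415·439)/887² = 0.3975
κ = (pₒ − pₑ)/(1 − pₑ) = (0.8196 − 0.3975)/(1 − 0.3975) = 0.701

0.701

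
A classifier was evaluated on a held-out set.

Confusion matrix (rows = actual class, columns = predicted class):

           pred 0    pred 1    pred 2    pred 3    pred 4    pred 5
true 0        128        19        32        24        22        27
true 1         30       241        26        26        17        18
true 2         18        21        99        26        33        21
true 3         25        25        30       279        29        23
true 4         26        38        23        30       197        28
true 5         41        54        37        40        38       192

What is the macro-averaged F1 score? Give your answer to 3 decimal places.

Per-class F1 score (2·TP/(2·TP+FP+FN)):
  0: TP=128, FP=30+18+25+26+41=140, FN=19+32+24+22+27=124 → 256/520 = 0.4923
  1: TP=241, FP=19+21+25+38+54=157, FN=30+26+26+17+18=117 → 482/756 = 0.6376
  2: TP=99, FP=32+26+30+23+37=148, FN=18+21+26+33+21=119 → 198/465 = 0.4258
  3: TP=279, FP=24+26+26+30+40=146, FN=25+25+30+29+23=132 → 558/836 = 0.6675
  4: TP=197, FP=22+17+33+29+38=139, FN=26+38+23+30+28=145 → 394/678 = 0.5811
  5: TP=192, FP=27+18+21+23+28=117, FN=41+54+37+40+38=210 → 384/711 = 0.5401
Macro-F1 score = mean = (0.4923 + 0.6376 + 0.4258 + 0.6675 + 0.5811 + 0.5401) / 6 = 0.557

0.557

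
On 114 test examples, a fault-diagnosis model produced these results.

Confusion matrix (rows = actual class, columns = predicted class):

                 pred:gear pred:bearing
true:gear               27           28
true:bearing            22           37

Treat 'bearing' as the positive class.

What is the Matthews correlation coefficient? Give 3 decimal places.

0.119

MCC = (TP·TN − FP·FN) / √((TP+FP)(TP+FN)(TN+FP)(TN+FN))
Numerator = 37·27 − 28·22 = 383
Denominator = √(65·59·55·49) = √10335325 = 3214.8600
MCC = 383 / 3214.8600 = 0.119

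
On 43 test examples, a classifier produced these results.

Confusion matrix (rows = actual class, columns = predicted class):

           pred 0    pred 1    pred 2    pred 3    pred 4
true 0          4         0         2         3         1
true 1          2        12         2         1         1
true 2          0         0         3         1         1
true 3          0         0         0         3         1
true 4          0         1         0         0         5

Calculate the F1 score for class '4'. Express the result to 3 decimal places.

0.667

F1 score = 2·TP/(2·TP+FP+FN).
4: TP=5, FP=1+1+1+1=4, FN=0+1+0+0=1 → 10/15 = 0.6667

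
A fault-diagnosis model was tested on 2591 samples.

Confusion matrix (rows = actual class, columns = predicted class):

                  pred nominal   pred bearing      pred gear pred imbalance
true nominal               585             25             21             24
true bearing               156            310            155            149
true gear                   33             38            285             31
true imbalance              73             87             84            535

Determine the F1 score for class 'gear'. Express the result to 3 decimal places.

0.612

F1 score = 2·TP/(2·TP+FP+FN).
gear: TP=285, FP=21+155+84=260, FN=33+38+31=102 → 570/932 = 0.6116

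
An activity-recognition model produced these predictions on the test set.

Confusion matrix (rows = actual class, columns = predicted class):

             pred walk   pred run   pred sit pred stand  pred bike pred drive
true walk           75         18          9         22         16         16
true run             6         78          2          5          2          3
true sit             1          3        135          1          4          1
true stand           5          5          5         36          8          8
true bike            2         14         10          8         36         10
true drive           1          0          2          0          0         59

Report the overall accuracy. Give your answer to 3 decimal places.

0.691

Accuracy = trace / total = (75+78+135+36+36+59=419) / 606 = 419/606 = 0.691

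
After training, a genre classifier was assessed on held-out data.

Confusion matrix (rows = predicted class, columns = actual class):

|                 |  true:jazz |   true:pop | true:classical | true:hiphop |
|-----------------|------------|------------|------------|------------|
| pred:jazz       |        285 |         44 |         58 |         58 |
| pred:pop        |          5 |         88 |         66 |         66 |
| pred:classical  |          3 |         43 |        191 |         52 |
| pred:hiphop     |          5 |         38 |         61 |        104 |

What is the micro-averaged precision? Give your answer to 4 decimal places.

Micro-averaging pools counts across classes: ΣTP=668, ΣFP=499, ΣFN=499.
Micro-precision = TP/(TP+FP) on pooled counts = 0.5724 (equals overall accuracy in single-label multiclass).

0.5724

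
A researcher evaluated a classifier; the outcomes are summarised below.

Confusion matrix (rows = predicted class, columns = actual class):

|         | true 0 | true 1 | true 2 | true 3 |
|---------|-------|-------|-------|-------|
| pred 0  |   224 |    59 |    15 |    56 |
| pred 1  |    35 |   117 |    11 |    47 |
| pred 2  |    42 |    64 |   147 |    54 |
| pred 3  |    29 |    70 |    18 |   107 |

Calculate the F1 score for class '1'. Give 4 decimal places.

0.4500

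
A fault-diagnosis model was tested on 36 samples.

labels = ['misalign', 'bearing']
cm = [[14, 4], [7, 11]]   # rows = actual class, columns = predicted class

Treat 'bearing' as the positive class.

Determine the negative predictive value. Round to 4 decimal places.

0.6667

NPV = TN/(TN+FN) = 14/(14+7) = 0.6667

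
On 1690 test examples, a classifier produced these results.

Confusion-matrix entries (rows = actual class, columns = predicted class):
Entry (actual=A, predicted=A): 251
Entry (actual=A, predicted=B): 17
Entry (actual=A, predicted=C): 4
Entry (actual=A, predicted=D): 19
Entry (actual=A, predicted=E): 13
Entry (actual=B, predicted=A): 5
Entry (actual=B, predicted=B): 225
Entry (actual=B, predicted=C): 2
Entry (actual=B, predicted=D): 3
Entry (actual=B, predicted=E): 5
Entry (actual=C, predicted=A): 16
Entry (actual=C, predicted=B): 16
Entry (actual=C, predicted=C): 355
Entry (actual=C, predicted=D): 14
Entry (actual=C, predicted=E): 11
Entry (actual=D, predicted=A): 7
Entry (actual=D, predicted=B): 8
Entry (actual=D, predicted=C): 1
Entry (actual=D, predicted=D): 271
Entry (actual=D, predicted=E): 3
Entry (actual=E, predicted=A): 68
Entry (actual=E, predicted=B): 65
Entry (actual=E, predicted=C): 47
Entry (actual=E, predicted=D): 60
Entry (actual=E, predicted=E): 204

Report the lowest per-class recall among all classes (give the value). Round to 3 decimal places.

Per-class recall (TP/(TP+FN)):
  A: TP=251, FN=17+4+19+13=53 → 251/304 = 0.8257
  B: TP=225, FN=5+2+3+5=15 → 225/240 = 0.9375
  C: TP=355, FN=16+16+14+11=57 → 355/412 = 0.8617
  D: TP=271, FN=7+8+1+3=19 → 271/290 = 0.9345
  E: TP=204, FN=68+65+47+60=240 → 204/444 = 0.4595
Lowest is class 'E' with recall = 0.459.

0.459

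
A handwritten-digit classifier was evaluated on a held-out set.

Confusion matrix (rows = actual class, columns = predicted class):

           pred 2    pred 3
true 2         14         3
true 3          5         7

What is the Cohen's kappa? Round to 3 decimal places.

Observed agreement pₒ = trace/N = 21/29 = 0.7241
Expected agreement pₑ = Σ (rowᵢ·colᵢ)/N² = (17·19 + 12·10)/29² = 0.5268
κ = (pₒ − pₑ)/(1 − pₑ) = (0.7241 − 0.5268)/(1 − 0.5268) = 0.417

0.417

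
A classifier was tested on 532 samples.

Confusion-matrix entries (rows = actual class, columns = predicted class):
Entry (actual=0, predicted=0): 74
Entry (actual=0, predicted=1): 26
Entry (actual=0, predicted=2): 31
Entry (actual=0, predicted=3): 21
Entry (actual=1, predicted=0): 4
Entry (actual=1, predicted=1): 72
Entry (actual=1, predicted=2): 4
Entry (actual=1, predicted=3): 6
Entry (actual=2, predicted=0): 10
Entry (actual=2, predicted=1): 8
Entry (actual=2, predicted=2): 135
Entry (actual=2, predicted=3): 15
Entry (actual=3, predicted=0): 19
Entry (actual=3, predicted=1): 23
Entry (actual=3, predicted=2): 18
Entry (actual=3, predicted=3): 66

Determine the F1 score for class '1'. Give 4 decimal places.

0.6698

Take TP from the diagonal, FP from the rest of the '1' prediction marginal, FN from the rest of the '1' actual marginal.
F1 score = 2·TP/(2·TP+FP+FN).
1: TP=72, FP=26+8+23=57, FN=4+4+6=14 → 144/215 = 0.66977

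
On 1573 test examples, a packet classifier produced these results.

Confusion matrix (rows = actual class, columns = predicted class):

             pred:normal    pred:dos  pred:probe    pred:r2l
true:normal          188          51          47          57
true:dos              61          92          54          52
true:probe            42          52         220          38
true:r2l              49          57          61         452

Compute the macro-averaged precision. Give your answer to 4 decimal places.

0.5621

Per-class precision (TP/(TP+FP)):
  normal: TP=188, FP=61+42+49=152 → 188/340 = 0.55294
  dos: TP=92, FP=51+52+57=160 → 92/252 = 0.36508
  probe: TP=220, FP=47+54+61=162 → 220/382 = 0.57592
  r2l: TP=452, FP=57+52+38=147 → 452/599 = 0.75459
Macro-precision = mean = (0.55294 + 0.36508 + 0.57592 + 0.75459) / 4 = 0.5621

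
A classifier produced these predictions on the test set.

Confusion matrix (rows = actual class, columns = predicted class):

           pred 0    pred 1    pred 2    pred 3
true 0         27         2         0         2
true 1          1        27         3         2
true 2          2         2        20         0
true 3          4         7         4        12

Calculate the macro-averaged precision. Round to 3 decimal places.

0.749

Per-class precision (TP/(TP+FP)):
  0: TP=27, FP=1+2+4=7 → 27/34 = 0.7941
  1: TP=27, FP=2+2+7=11 → 27/38 = 0.7105
  2: TP=20, FP=0+3+4=7 → 20/27 = 0.7407
  3: TP=12, FP=2+2+0=4 → 12/16 = 0.7500
Macro-precision = mean = (0.7941 + 0.7105 + 0.7407 + 0.7500) / 4 = 0.749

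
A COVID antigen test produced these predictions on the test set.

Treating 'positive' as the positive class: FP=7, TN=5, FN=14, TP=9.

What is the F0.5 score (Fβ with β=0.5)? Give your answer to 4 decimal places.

Fβ = (1+β²)·TP / ((1+β²)·TP + β²·FN + FP), with β²=1/4
= 1.25·9 / (1.25·9 + 0.25·14 + 7) = 0.5172

0.5172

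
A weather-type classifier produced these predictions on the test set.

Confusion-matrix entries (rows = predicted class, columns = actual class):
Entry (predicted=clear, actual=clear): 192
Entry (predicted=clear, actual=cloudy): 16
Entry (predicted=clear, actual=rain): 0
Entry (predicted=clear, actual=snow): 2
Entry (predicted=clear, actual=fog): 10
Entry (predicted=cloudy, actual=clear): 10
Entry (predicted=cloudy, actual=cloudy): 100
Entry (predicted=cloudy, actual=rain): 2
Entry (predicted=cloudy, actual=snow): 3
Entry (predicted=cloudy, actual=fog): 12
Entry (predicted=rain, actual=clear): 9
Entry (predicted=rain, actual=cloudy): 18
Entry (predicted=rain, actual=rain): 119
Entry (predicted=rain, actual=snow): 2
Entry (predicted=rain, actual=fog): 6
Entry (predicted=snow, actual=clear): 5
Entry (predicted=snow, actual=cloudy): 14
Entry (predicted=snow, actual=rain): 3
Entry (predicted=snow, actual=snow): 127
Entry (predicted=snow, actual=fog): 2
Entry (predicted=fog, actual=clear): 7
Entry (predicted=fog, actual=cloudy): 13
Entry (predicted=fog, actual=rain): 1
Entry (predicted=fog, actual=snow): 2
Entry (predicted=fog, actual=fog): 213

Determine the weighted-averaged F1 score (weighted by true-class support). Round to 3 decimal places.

0.843

Per-class F1 score (2·TP/(2·TP+FP+FN)):
  clear: TP=192, FP=16+0+2+10=28, FN=10+9+5+7=31 → 384/443 = 0.8668
  cloudy: TP=100, FP=10+2+3+12=27, FN=16+18+14+13=61 → 200/288 = 0.6944
  rain: TP=119, FP=9+18+2+6=35, FN=0+2+3+1=6 → 238/279 = 0.8530
  snow: TP=127, FP=5+14+3+2=24, FN=2+3+2+2=9 → 254/287 = 0.8850
  fog: TP=213, FP=7+13+1+2=23, FN=10+12+6+2=30 → 426/479 = 0.8894
Weighted-F1 score = Σ (supportᵢ/N)·F1 scoreᵢ with N=888: (223/888)·0.8668 + (161/888)·0.6944 + (125/888)·0.8530 + (136/888)·0.8850 + (243/888)·0.8894 = 0.843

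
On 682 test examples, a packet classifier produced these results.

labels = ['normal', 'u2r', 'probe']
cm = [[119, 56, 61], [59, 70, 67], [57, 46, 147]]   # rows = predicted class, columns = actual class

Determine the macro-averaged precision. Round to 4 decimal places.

0.4831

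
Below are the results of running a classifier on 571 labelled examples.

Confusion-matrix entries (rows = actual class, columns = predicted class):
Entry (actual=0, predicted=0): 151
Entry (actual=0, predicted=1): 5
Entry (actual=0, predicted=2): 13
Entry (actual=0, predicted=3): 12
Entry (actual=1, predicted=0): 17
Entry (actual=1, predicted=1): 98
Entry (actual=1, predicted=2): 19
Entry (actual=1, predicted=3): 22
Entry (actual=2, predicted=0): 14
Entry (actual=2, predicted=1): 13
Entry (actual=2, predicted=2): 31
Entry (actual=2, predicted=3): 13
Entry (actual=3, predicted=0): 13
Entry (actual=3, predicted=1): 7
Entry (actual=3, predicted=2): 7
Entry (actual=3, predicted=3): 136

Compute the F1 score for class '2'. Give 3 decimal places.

One-vs-rest for '2': TP = diagonal; FP = other classes predicted '2'; FN = '2' predicted as other.
F1 score = 2·TP/(2·TP+FP+FN).
2: TP=31, FP=13+19+7=39, FN=14+13+13=40 → 62/141 = 0.4397

0.440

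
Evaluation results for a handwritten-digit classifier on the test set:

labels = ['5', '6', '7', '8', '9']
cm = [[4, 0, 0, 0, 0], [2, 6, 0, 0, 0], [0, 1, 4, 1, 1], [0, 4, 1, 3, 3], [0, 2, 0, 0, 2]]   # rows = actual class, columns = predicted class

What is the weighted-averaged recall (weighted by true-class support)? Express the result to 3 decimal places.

0.559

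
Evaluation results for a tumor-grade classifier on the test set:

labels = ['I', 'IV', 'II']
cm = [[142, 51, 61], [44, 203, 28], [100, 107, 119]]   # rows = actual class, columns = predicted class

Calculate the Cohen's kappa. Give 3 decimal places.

0.320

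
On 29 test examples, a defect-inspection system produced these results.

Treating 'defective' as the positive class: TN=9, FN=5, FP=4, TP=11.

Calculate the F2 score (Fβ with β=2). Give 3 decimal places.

0.696

Fβ = (1+β²)·TP / ((1+β²)·TP + β²·FN + FP), with β²=4
= 5·11 / (5·11 + 4·5 + 4) = 0.696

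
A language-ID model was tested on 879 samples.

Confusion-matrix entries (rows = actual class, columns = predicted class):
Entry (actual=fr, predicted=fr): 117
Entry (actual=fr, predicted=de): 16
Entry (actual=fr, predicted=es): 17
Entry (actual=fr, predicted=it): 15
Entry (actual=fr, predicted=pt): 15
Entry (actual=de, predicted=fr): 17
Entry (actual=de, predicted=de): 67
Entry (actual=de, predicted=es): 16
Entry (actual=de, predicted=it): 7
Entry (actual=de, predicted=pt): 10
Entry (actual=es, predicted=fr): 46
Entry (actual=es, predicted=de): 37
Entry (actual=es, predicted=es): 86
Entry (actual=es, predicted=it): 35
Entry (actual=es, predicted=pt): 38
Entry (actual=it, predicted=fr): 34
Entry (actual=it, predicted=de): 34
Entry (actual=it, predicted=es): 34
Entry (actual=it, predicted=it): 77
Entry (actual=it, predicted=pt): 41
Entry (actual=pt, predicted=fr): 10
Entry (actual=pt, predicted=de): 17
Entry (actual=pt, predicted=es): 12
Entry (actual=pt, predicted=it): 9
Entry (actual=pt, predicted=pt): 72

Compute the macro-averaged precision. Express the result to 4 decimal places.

Per-class precision (TP/(TP+FP)):
  fr: TP=117, FP=17+46+34+10=107 → 117/224 = 0.52232
  de: TP=67, FP=16+37+34+17=104 → 67/171 = 0.39181
  es: TP=86, FP=17+16+34+12=79 → 86/165 = 0.52121
  it: TP=77, FP=15+7+35+9=66 → 77/143 = 0.53846
  pt: TP=72, FP=15+10+38+41=104 → 72/176 = 0.40909
Macro-precision = mean = (0.52232 + 0.39181 + 0.52121 + 0.53846 + 0.40909) / 5 = 0.4766

0.4766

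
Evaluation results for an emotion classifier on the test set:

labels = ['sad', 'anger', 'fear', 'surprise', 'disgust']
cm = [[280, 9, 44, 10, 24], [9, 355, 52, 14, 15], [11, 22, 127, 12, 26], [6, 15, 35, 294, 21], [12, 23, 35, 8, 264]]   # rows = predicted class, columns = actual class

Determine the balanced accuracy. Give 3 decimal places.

Balanced accuracy = mean of per-class recall.
  sad: recall = 280/318 = 0.8805
  anger: recall = 355/424 = 0.8373
  fear: recall = 127/293 = 0.4334
  surprise: recall = 294/338 = 0.8698
  disgust: recall = 264/350 = 0.7543
Mean = (0.8805 + 0.8373 + 0.4334 + 0.8698 + 0.7543) / 5 = 0.755

0.755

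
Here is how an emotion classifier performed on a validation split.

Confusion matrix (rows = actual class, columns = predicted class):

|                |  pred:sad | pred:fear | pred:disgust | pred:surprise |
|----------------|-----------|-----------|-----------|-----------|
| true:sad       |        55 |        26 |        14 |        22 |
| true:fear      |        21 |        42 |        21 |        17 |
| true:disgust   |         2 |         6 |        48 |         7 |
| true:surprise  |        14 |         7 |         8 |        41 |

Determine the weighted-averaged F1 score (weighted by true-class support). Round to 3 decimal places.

0.524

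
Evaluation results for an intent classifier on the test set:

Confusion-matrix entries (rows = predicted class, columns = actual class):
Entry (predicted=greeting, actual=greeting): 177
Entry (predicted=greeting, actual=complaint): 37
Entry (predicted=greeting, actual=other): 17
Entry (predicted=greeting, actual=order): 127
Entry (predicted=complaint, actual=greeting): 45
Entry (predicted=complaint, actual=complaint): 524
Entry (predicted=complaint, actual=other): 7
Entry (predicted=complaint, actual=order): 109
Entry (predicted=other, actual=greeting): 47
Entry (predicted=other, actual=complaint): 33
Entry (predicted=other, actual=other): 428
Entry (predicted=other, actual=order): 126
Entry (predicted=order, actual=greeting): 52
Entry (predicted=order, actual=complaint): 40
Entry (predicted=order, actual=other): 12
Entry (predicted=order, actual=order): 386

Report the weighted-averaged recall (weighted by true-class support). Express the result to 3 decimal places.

0.699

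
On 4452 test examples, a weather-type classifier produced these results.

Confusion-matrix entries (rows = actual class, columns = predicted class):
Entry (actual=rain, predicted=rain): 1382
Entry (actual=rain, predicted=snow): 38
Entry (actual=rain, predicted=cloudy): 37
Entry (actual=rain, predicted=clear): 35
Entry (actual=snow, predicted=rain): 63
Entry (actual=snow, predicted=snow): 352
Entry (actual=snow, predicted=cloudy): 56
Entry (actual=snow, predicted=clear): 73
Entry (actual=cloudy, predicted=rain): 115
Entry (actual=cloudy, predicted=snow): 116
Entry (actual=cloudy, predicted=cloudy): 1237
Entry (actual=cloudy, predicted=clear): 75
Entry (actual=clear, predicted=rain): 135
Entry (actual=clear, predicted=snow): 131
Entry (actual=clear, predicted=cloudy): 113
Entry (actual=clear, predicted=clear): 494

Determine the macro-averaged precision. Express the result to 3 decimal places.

Per-class precision (TP/(TP+FP)):
  rain: TP=1382, FP=63+115+135=313 → 1382/1695 = 0.8153
  snow: TP=352, FP=38+116+131=285 → 352/637 = 0.5526
  cloudy: TP=1237, FP=37+56+113=206 → 1237/1443 = 0.8572
  clear: TP=494, FP=35+73+75=183 → 494/677 = 0.7297
Macro-precision = mean = (0.8153 + 0.5526 + 0.8572 + 0.7297) / 4 = 0.739

0.739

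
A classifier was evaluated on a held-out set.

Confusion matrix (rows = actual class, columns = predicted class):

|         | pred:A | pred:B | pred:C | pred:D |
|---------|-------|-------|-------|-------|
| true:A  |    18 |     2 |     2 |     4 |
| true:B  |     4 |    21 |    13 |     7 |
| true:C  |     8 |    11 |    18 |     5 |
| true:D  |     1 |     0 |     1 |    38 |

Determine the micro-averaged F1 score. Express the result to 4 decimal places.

0.6209

Micro-averaging pools counts across classes: ΣTP=95, ΣFP=58, ΣFN=58.
Micro-F1 score = 2·TP/(2·TP+FP+FN) on pooled counts = 0.6209 (equals overall accuracy in single-label multiclass).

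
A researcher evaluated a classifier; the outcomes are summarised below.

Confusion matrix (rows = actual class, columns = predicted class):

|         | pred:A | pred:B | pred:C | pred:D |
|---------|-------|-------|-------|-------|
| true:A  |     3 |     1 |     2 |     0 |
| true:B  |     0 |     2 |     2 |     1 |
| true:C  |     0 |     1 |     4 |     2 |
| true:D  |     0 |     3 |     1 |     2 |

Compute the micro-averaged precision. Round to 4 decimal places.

Micro-averaging pools counts across classes: ΣTP=11, ΣFP=13, ΣFN=13.
Micro-precision = TP/(TP+FP) on pooled counts = 0.4583 (equals overall accuracy in single-label multiclass).

0.4583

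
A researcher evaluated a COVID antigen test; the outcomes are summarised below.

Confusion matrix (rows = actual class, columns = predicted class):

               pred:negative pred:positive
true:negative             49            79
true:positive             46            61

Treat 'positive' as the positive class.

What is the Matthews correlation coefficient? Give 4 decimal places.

MCC = (TP·TN − FP·FN) / √((TP+FP)(TP+FN)(TN+FP)(TN+FN))
Numerator = 61·49 − 79·46 = -645
Denominator = √(140·107·128·95) = √182156800 = 13496.5477
MCC = -645 / 13496.5477 = -0.0478

-0.0478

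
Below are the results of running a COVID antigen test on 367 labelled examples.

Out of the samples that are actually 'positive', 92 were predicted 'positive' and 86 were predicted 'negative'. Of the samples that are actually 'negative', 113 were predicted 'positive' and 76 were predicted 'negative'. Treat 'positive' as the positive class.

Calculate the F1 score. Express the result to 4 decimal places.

Precision = TP/(TP+FP) = 92/205 = 0.4488
Recall = TP/(TP+FN) = 92/178 = 0.5169
F1 = 2·TP/(2·TP+FP+FN) = 184/383 = 0.4804

0.4804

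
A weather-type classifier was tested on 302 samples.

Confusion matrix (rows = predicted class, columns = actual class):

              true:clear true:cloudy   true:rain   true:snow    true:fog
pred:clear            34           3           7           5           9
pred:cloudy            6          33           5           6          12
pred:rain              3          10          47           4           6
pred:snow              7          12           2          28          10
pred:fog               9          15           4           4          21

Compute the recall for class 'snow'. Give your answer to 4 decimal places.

Treat 'snow' as positive and all other classes as negative.
recall = TP/(TP+FN).
snow: TP=28, FN=5+6+4+4=19 → 28/47 = 0.59574

0.5957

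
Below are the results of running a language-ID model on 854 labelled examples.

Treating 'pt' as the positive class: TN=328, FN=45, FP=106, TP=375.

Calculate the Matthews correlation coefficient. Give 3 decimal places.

0.654

MCC = (TP·TN − FP·FN) / √((TP+FP)(TP+FN)(TN+FP)(TN+FN))
Numerator = 375·328 − 106·45 = 118230
Denominator = √(481·420·434·373) = √32703401640 = 180840.8185
MCC = 118230 / 180840.8185 = 0.654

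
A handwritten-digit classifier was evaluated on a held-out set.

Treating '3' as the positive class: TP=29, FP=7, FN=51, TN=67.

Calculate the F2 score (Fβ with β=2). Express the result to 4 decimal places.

0.4073

Fβ = (1+β²)·TP / ((1+β²)·TP + β²·FN + FP), with β²=4
= 5·29 / (5·29 + 4·51 + 7) = 0.4073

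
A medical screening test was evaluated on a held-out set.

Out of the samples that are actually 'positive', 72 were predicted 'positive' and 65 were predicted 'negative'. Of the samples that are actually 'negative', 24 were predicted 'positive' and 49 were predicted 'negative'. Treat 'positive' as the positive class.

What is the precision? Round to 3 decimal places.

0.750

Precision = TP/(TP+FP) = 72/(72+24) = 72/96 = 0.750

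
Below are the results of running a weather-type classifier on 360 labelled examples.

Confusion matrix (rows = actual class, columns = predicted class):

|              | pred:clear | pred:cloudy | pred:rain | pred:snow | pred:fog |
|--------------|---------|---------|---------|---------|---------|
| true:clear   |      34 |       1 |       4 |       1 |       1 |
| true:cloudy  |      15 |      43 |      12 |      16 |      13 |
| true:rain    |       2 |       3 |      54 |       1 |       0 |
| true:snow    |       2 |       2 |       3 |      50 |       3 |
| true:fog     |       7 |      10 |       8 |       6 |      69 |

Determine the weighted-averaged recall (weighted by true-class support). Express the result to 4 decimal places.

0.6944

Per-class recall (TP/(TP+FN)):
  clear: TP=34, FN=1+4+1+1=7 → 34/41 = 0.82927
  cloudy: TP=43, FN=15+12+16+13=56 → 43/99 = 0.43434
  rain: TP=54, FN=2+3+1+0=6 → 54/60 = 0.90000
  snow: TP=50, FN=2+2+3+3=10 → 50/60 = 0.83333
  fog: TP=69, FN=7+10+8+6=31 → 69/100 = 0.69000
Weighted-recall = Σ (supportᵢ/N)·recallᵢ with N=360: (41/360)·0.82927 + (99/360)·0.43434 + (60/360)·0.90000 + (60/360)·0.83333 + (100/360)·0.69000 = 0.6944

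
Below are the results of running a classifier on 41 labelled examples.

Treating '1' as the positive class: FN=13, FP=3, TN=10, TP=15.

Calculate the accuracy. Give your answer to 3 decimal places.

Accuracy = (TP+TN)/N = (15+10)/41 = 0.610

0.610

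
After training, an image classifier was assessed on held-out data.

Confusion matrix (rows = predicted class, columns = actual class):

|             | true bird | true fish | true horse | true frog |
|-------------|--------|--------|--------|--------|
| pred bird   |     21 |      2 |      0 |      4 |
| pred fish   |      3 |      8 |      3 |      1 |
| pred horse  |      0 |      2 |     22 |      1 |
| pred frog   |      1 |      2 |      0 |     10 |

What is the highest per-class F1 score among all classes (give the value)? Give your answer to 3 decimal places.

0.880

Per-class F1 score (2·TP/(2·TP+FP+FN)):
  bird: TP=21, FP=2+0+4=6, FN=3+0+1=4 → 42/52 = 0.8077
  fish: TP=8, FP=3+3+1=7, FN=2+2+2=6 → 16/29 = 0.5517
  horse: TP=22, FP=0+2+1=3, FN=0+3+0=3 → 44/50 = 0.8800
  frog: TP=10, FP=1+2+0=3, FN=4+1+1=6 → 20/29 = 0.6897
Highest is class 'horse' with F1 score = 0.880.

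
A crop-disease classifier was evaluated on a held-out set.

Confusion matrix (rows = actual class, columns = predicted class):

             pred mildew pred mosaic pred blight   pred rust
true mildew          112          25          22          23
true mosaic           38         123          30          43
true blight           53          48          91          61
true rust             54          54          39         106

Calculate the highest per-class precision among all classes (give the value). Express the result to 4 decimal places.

Per-class precision (TP/(TP+FP)):
  mildew: TP=112, FP=38+53+54=145 → 112/257 = 0.43580
  mosaic: TP=123, FP=25+48+54=127 → 123/250 = 0.49200
  blight: TP=91, FP=22+30+39=91 → 91/182 = 0.50000
  rust: TP=106, FP=23+43+61=127 → 106/233 = 0.45494
Highest is class 'blight' with precision = 0.5000.

0.5000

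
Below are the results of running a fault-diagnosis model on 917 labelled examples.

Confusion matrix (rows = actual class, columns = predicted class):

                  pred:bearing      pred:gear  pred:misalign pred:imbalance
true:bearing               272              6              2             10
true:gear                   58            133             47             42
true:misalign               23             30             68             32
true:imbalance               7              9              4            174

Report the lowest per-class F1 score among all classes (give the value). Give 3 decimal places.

Per-class F1 score (2·TP/(2·TP+FP+FN)):
  bearing: TP=272, FP=58+23+7=88, FN=6+2+10=18 → 544/650 = 0.8369
  gear: TP=133, FP=6+30+9=45, FN=58+47+42=147 → 266/458 = 0.5808
  misalign: TP=68, FP=2+47+4=53, FN=23+30+32=85 → 136/274 = 0.4964
  imbalance: TP=174, FP=10+42+32=84, FN=7+9+4=20 → 348/452 = 0.7699
Lowest is class 'misalign' with F1 score = 0.496.

0.496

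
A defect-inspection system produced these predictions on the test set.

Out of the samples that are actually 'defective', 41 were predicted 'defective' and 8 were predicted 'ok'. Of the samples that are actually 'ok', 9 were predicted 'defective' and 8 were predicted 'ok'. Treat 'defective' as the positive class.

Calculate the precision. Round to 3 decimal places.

0.820

Precision = TP/(TP+FP) = 41/(41+9) = 41/50 = 0.820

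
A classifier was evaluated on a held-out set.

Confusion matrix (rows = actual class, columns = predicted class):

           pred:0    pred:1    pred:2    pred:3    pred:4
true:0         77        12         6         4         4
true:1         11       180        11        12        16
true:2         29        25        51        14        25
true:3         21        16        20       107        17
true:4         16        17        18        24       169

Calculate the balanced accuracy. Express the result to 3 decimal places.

0.634

Balanced accuracy = mean of per-class recall.
  0: recall = 77/103 = 0.7476
  1: recall = 180/230 = 0.7826
  2: recall = 51/144 = 0.3542
  3: recall = 107/181 = 0.5912
  4: recall = 169/244 = 0.6926
Mean = (0.7476 + 0.7826 + 0.3542 + 0.5912 + 0.6926) / 5 = 0.634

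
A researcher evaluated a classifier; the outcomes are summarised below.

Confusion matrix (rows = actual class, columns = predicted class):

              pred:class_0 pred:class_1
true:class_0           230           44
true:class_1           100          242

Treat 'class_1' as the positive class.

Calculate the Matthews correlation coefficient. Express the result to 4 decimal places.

0.5451

MCC = (TP·TN − FP·FN) / √((TP+FP)(TP+FN)(TN+FP)(TN+FN))
Numerator = 242·230 − 44·100 = 51260
Denominator = √(286·342·274·330) = √8844161040 = 94043.3998
MCC = 51260 / 94043.3998 = 0.5451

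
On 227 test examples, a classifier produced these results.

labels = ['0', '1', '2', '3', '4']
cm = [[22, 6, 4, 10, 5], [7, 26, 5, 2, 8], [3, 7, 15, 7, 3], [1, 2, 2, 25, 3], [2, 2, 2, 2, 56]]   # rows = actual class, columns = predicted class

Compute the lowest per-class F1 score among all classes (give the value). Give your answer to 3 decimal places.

Per-class F1 score (2·TP/(2·TP+FP+FN)):
  0: TP=22, FP=7+3+1+2=13, FN=6+4+10+5=25 → 44/82 = 0.5366
  1: TP=26, FP=6+7+2+2=17, FN=7+5+2+8=22 → 52/91 = 0.5714
  2: TP=15, FP=4+5+2+2=13, FN=3+7+7+3=20 → 30/63 = 0.4762
  3: TP=25, FP=10+2+7+2=21, FN=1+2+2+3=8 → 50/79 = 0.6329
  4: TP=56, FP=5+8+3+3=19, FN=2+2+2+2=8 → 112/139 = 0.8058
Lowest is class '2' with F1 score = 0.476.

0.476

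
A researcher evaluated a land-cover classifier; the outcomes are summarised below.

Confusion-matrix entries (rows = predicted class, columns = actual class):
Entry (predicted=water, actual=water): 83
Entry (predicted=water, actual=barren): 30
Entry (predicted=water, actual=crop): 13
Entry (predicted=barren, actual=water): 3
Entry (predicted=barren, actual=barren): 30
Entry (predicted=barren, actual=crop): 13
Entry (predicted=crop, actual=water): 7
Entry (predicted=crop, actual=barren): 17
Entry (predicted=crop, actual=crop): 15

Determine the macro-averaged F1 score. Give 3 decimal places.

0.540

Per-class F1 score (2·TP/(2·TP+FP+FN)):
  water: TP=83, FP=30+13=43, FN=3+7=10 → 166/219 = 0.7580
  barren: TP=30, FP=3+13=16, FN=30+17=47 → 60/123 = 0.4878
  crop: TP=15, FP=7+17=24, FN=13+13=26 → 30/80 = 0.3750
Macro-F1 score = mean = (0.7580 + 0.4878 + 0.3750) / 3 = 0.540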